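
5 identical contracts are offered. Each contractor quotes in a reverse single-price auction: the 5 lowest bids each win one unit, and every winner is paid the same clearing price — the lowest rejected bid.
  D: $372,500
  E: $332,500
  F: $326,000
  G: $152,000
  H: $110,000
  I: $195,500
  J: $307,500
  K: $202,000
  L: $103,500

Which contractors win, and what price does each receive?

L, H, G, I, K; each is paid $307,500

Ordering the bids: 103,500 (L), 110,000 (H), 152,000 (G), 195,500 (I), 202,000 (K), 307,500 (J), 326,000 (F), …
Winners (5 units): L, H, G, I, K.
Clearing price = lowest rejected bid = $307,500.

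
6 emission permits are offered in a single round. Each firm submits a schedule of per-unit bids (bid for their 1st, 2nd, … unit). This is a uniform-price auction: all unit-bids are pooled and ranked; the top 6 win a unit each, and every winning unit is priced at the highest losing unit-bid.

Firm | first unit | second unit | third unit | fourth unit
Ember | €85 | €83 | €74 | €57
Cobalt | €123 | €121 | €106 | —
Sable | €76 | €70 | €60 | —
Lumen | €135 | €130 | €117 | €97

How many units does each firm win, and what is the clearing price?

All unit-bids, highest first — top 6: 135 (Lumen-1), 130 (Lumen-2), 123 (Cobalt-1), 121 (Cobalt-2), 117 (Lumen-3), 106 (Cobalt-3)
First bid not allocated: €97.
Allocation: Cobalt 3, Lumen 3.

Cobalt 3, Lumen 3; clearing price €97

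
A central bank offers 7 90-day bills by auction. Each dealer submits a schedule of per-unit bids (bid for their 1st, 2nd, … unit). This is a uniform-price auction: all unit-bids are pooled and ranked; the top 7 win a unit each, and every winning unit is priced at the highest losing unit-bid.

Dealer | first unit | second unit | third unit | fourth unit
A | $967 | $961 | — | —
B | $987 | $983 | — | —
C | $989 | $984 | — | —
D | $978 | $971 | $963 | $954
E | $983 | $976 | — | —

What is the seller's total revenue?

Pooled unit-bids ranked (top 7): 989 (C-1), 987 (B-1), 984 (C-2), 983 (B-2), 983 (E-1), 978 (D-1), 976 (E-2)
The (k+1)-th unit-bid is $971.
Allocation: B 2, C 2, D 1, E 2. Every unit priced at $971.
Revenue = 7 × 971 = $6,797.

Total revenue: $6,797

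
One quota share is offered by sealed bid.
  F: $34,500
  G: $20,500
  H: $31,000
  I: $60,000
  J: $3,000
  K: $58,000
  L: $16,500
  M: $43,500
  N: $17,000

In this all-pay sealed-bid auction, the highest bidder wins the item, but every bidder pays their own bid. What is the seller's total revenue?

Total revenue: $284,000

Sorting bids: 60,000 (I) > 58,000 (K) > 43,500 (M) > 34,500 (F) > 31,000 (H) > 20,500 (G) > …
I wins with the top bid; all bids are sunk regardless.
Every bidder forfeits their bid regardless of winning.
Revenue = 34,500 + 20,500 + 31,000 + 60,000 + 3,000 + 58,000 + 16,500 + 43,500 + 17,000 = $284,000.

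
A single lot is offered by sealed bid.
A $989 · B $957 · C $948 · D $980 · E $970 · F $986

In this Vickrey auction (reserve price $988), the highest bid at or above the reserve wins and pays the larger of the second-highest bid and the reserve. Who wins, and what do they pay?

A pays $988

Bids ranked: 989 (A) > 986 (F) > 980 (D) > 970 (E) > 957 (B) > 948 (C)
Highest eligible bid: A at $989.
Second-highest bid $986 is below the reserve $988, so the reserve binds → payment $988.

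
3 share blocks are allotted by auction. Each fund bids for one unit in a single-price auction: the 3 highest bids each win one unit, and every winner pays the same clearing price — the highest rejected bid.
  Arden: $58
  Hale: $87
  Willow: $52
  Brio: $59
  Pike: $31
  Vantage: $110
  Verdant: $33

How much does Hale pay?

Ordering the bids: 110 (Vantage), 87 (Hale), 59 (Brio), 58 (Arden), 52 (Willow), …
Top 3: Vantage, Hale, Brio.
First losing bid is Arden's $58, which sets the uniform price.
Hale wins → pays $58.

Hale pays $58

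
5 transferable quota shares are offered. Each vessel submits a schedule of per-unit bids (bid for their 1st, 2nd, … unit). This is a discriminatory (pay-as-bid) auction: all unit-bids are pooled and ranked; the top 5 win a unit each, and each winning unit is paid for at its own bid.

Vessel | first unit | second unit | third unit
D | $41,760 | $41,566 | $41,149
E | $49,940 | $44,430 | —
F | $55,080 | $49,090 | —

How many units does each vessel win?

Pooled unit-bids ranked (top 5): 55,080 (F-1), 49,940 (E-1), 49,090 (F-2), 44,430 (E-2), 41,760 (D-1)
Next rejected bid: $41,566 (not a price — pay-as-bid).
Allocation: D 1, E 2, F 2.

D 1, E 2, F 2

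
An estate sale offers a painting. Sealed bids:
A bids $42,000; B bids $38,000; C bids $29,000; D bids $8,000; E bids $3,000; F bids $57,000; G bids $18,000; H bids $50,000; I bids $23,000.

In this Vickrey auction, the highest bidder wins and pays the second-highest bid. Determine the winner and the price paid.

F pays $50,000

Sorting bids: 57,000 (F) > 50,000 (H) > 42,000 (A) > 38,000 (B) > 29,000 (C) > 23,000 (I) > …
F wins with the highest bid; price is set by the runner-up at $50,000.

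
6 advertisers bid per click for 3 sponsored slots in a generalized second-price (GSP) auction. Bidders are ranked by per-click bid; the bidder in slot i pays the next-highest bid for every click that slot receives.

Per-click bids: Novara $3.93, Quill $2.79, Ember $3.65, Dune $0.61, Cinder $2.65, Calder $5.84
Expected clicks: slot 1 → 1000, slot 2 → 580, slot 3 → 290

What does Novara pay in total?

Ranked by bid: $5.84 (Calder) > $3.93 (Novara) > $3.65 (Ember) > $2.79 (Quill) > …
Novara holds slot 2 → pays next bid $3.65 × 580 clicks = $2117.00.

Novara pays $2117.00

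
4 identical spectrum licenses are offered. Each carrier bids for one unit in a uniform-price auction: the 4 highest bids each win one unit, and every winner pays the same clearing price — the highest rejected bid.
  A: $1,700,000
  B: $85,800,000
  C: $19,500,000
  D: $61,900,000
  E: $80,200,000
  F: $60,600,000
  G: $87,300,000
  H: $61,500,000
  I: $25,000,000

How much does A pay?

Bids ranked high→low: 87,300,000 (G), 85,800,000 (B), 80,200,000 (E), 61,900,000 (D), 61,500,000 (H), 60,600,000 (F), …
The 4 highest are G, B, E, D.
Highest unsuccessful bid: $61,500,000 → clearing price.
A does not win → pays $0.

A pays $0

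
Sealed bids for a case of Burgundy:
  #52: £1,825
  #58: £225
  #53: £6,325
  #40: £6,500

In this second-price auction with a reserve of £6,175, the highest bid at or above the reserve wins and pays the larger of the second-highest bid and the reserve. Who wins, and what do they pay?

#40 pays £6,325

Sorting bids: 6,500 (#40) > 6,325 (#53) > 1,825 (#52) > 225 (#58)
Highest eligible bid: #40 at £6,500.
max(second-highest £6,325, reserve £6,175) = £6,325; the reserve does not bind.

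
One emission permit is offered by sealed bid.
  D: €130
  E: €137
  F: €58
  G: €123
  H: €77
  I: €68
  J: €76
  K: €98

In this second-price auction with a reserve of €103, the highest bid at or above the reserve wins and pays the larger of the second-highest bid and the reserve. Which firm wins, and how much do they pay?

E pays €130

Bids in order: 137 (E) > 130 (D) > 123 (G) > 98 (K) > 77 (H) > 76 (J) > …
E has the top bid at or above the reserve (€137).
Second-highest bid €130 exceeds the reserve €103 → payment €130.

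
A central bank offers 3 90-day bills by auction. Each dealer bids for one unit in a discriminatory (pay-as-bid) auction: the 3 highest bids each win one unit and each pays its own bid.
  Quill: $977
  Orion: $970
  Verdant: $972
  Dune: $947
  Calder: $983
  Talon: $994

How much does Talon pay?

Ordering the bids: 994 (Talon), 983 (Calder), 977 (Quill), 972 (Verdant), 970 (Orion), …
Winners (3 units): Talon, Calder, Quill.
Talon wins → own bid $994.

Talon pays $994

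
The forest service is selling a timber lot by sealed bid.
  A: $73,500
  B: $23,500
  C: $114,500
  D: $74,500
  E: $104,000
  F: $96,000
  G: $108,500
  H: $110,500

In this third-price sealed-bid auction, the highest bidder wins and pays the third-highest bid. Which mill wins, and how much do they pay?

Sorting bids: 114,500 (C) > 110,500 (H) > 108,500 (G) > 104,000 (E) > 96,000 (F) > 74,500 (D) > …
C is highest; pays the third-highest bid, $108,500.

C pays $108,500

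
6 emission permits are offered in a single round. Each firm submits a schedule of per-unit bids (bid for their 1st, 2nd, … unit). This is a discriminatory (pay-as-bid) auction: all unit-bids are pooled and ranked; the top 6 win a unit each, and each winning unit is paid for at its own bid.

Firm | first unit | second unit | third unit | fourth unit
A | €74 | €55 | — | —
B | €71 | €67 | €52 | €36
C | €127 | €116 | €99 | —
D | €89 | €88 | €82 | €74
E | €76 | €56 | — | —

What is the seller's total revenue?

Merging the schedules and taking the best 6: 127 (C-1), 116 (C-2), 99 (C-3), 89 (D-1), 88 (D-2), 82 (D-3)
Next rejected bid: €76 (not a price — pay-as-bid).
Each winning unit pays its own bid.
Revenue = 127 + 116 + 99 + 89 + 88 + 82 = €601.

Total revenue: €601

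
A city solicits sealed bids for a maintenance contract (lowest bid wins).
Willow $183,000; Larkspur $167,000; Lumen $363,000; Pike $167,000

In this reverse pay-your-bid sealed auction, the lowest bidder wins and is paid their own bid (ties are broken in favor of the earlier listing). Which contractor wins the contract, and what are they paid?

Larkspur is paid $167,000

Sorting bids: 167,000 (Larkspur) < 167,000 (Pike) < 183,000 (Willow) < 363,000 (Lumen)
Tie at $167,000 → Larkspur wins by tie-break.
Larkspur is lowest → is paid own bid, $167,000.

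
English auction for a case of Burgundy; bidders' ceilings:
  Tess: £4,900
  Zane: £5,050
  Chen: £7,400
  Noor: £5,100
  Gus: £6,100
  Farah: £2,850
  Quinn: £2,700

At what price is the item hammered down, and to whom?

Chen wins at £6,100

Rule: the price rises until one bidder remains; the winner pays the price at which the last rival dropped out.
Sorting limits: 7,400 (Chen) > 6,100 (Gus) > 5,100 (Noor) > 5,050 (Zane) > 4,900 (Tess) > 2,850 (Farah) > …
Gus is the last rival to drop out, at £6,100; Chen remains and wins at that price.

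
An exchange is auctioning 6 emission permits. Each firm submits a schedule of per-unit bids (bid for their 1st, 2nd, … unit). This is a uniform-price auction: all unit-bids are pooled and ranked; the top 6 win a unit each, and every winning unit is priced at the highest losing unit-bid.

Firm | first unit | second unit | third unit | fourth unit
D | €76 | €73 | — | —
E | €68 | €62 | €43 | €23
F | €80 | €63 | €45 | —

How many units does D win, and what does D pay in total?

All unit-bids, highest first — top 6: 80 (F-1), 76 (D-1), 73 (D-2), 68 (E-1), 63 (F-2), 62 (E-2)
The (k+1)-th unit-bid is €45.
D wins 2 unit(s) at €45 each.

D: 2 units, pays €90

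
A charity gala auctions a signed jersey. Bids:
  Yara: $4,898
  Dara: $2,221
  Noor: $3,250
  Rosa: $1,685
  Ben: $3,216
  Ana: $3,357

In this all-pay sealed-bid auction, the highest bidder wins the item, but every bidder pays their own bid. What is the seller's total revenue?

Total revenue: $18,627

Bids in order: 4,898 (Yara) > 3,357 (Ana) > 3,250 (Noor) > 3,216 (Ben) > 2,221 (Dara) > 1,685 (Rosa)
Every bidder forfeits their bid regardless of winning.
Revenue = 4,898 + 2,221 + 3,250 + 1,685 + 3,216 + 3,357 = $18,627.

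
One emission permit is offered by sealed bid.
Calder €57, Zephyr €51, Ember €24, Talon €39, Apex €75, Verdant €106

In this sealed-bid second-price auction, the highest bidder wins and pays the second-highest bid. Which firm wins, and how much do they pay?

Verdant pays €75

Rule: the highest bidder wins and pays the second-highest bid.
Bids in order: 106 (Verdant) > 75 (Apex) > 57 (Calder) > 51 (Zephyr) > 39 (Talon) > 24 (Ember)
Verdant wins with the highest bid; price is set by the runner-up at €75.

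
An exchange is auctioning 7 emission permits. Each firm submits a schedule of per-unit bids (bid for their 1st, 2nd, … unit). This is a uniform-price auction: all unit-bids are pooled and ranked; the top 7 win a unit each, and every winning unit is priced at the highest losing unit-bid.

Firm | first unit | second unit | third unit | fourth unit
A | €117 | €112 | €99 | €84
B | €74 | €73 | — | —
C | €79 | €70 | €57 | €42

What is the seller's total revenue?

Pooled unit-bids ranked (top 7): 117 (A-1), 112 (A-2), 99 (A-3), 84 (A-4), 79 (C-1), 74 (B-1), 73 (B-2)
The (k+1)-th unit-bid is €70.
Allocation: A 4, B 2, C 1. Every unit priced at €70.
Revenue = 7 × 70 = €490.

Total revenue: €490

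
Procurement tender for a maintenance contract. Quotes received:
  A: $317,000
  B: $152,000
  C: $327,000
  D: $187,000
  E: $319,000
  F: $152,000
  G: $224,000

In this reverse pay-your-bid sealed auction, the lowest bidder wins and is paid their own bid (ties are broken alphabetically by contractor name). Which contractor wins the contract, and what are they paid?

Sorting bids: 152,000 (B) < 152,000 (F) < 187,000 (D) < 224,000 (G) < 317,000 (A) < 319,000 (E) < …
B and F tie at $152,000; tie-break gives it to B.
B is lowest → is paid own bid, $152,000.

B is paid $152,000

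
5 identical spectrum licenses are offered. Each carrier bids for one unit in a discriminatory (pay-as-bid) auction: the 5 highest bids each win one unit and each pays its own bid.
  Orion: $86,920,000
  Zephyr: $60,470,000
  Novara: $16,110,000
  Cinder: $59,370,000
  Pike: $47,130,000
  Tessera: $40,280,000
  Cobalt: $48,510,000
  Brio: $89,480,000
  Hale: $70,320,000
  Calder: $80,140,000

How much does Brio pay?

Ordering the bids: 89,480,000 (Brio), 86,920,000 (Orion), 80,140,000 (Calder), 70,320,000 (Hale), 60,470,000 (Zephyr), 59,370,000 (Cinder), 48,510,000 (Cobalt), …
Winners (5 units): Brio, Orion, Calder, Hale, Zephyr.
Brio wins → own bid $89,480,000.

Brio pays $89,480,000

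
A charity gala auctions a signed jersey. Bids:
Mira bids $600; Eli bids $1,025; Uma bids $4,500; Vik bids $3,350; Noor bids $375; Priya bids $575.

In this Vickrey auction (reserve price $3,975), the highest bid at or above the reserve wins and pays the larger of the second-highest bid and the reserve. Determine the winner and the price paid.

Uma pays $3,975

Bids ranked: 4,500 (Uma) > 3,350 (Vik) > 1,025 (Eli) > 600 (Mira) > 575 (Priya) > 375 (Noor)
Uma has the top bid at or above the reserve ($4,500).
max(second-highest $3,350, reserve $3,975) = $3,975.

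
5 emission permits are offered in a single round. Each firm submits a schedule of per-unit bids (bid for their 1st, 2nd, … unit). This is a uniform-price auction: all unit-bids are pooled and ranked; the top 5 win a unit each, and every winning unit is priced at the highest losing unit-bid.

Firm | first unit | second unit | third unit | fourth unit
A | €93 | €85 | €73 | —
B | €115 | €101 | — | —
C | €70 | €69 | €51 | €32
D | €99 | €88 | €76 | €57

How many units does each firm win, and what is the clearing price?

Merging the schedules and taking the best 5: 115 (B-1), 101 (B-2), 99 (D-1), 93 (A-1), 88 (D-2)
Highest rejected unit-bid = €85.
Allocation: A 1, B 2, D 2.

A 1, B 2, D 2; clearing price €85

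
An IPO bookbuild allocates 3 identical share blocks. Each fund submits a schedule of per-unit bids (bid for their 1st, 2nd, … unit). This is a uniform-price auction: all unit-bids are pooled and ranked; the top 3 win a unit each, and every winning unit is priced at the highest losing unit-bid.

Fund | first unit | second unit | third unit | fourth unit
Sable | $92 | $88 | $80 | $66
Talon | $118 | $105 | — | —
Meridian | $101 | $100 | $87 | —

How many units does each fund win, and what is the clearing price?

All unit-bids, highest first — top 3: 118 (Talon-1), 105 (Talon-2), 101 (Meridian-1)
Highest rejected unit-bid = $100.
Allocation: Meridian 1, Talon 2.

Meridian 1, Talon 2; clearing price $100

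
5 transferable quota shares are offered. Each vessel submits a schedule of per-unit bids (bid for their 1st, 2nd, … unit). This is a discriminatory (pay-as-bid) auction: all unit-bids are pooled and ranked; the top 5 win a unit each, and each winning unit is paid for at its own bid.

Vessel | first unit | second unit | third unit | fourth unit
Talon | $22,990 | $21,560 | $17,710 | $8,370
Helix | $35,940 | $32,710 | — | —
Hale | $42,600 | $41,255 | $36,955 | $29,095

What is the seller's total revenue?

Total revenue: $189,460

Merging the schedules and taking the best 5: 42,600 (Hale-1), 41,255 (Hale-2), 36,955 (Hale-3), 35,940 (Helix-1), 32,710 (Helix-2)
Next rejected bid: $29,095 (not a price — pay-as-bid).
Each winning unit pays its own bid.
Revenue = 42,600 + 41,255 + 36,955 + 35,940 + 32,710 = $189,460.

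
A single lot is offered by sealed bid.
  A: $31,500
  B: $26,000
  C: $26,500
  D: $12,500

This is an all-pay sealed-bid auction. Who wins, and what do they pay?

A pays $31,500

Bids in order: 31,500 (A) > 26,500 (C) > 26,000 (B) > 12,500 (D)
A wins with the top bid; all bids are sunk regardless.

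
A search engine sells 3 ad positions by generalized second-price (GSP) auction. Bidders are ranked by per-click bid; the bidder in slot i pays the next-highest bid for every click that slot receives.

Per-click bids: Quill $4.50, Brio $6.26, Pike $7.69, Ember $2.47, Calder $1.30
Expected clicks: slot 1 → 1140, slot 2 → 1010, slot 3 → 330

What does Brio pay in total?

Per-click bids in order: $7.69 (Pike) > $6.26 (Brio) > $4.50 (Quill) > $2.47 (Ember) > …
Brio holds slot 2 → pays next bid $4.50 × 1010 clicks = $4545.00.

Brio pays $4545.00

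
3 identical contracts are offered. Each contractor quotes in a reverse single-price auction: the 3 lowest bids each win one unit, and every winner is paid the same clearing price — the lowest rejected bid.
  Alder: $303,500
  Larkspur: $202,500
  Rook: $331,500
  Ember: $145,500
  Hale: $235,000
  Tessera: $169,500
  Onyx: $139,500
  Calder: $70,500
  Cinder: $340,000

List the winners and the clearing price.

Calder, Onyx, Ember; each is paid $169,500

Sorting: 70,500 (Calder), 139,500 (Onyx), 145,500 (Ember), 169,500 (Tessera), 202,500 (Larkspur), …
The 3 lowest are Calder, Onyx, Ember.
First losing bid is Tessera's $169,500, which sets the uniform price.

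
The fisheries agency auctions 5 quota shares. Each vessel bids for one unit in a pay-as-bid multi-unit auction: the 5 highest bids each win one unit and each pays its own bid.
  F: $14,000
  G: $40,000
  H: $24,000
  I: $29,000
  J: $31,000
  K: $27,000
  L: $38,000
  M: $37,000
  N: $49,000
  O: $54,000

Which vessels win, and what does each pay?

Ordering the bids: 54,000 (O), 49,000 (N), 40,000 (G), 38,000 (L), 37,000 (M), 31,000 (J), 29,000 (I), …
The 5 highest are O, N, G, L, M.
Each winner pays its own bid: O $54,000, N $49,000, G $40,000, L $38,000, M $37,000.

O $54,000, N $49,000, G $40,000, L $38,000, M $37,000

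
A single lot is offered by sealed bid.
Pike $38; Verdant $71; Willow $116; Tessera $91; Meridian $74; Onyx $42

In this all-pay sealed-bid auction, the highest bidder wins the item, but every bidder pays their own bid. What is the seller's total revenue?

Bids ranked: 116 (Willow) > 91 (Tessera) > 74 (Meridian) > 71 (Verdant) > 42 (Onyx) > 38 (Pike)
Every bidder forfeits their bid regardless of winning.
Revenue = 38 + 71 + 116 + 91 + 74 + 42 = $432.

Total revenue: $432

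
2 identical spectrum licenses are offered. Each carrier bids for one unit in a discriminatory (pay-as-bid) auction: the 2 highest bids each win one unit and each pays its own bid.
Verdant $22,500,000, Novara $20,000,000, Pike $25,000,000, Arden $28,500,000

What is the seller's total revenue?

Bids ranked high→low: 28,500,000 (Arden), 25,000,000 (Pike), 22,500,000 (Verdant), 20,000,000 (Novara)
The 2 highest are Arden, Pike.
Total revenue = 28,500,000 + 25,000,000 = $53,500,000.

Total revenue: $53,500,000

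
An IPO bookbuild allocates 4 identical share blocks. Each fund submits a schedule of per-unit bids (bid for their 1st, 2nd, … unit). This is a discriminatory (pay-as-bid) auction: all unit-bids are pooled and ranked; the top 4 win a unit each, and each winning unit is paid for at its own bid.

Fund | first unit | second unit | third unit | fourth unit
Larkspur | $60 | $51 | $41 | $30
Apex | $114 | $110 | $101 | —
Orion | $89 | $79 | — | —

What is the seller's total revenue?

Merging the schedules and taking the best 4: 114 (Apex-1), 110 (Apex-2), 101 (Apex-3), 89 (Orion-1)
Next rejected bid: $79 (not a price — pay-as-bid).
Each winning unit pays its own bid.
Revenue = 114 + 110 + 101 + 89 = $414.

Total revenue: $414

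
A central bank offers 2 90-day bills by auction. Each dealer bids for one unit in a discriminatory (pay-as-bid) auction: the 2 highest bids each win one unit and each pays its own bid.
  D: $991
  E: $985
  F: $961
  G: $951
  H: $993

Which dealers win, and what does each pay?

Sorting: 993 (H), 991 (D), 985 (E), 961 (F), …
Top 2: H, D.
Each winner pays its own bid: H $993, D $991.

H $993, D $991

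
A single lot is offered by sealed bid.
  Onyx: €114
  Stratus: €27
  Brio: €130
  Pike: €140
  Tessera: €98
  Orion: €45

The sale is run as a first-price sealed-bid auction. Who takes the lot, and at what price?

Pike pays €140

Rule: the highest bidder wins and pays their own bid.
Sorting bids: 140 (Pike) > 130 (Brio) > 114 (Onyx) > 98 (Tessera) > 45 (Orion) > 27 (Stratus)
First-price: Pike pays what they bid, €140.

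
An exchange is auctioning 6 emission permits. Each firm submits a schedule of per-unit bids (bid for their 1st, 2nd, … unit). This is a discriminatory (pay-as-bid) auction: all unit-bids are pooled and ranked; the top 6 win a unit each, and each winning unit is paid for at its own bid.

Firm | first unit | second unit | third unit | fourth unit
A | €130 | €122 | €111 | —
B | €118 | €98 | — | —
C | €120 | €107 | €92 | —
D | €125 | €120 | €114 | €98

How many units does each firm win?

A 2, B 1, C 1, D 2

Pooled unit-bids ranked (top 6): 130 (A-1), 125 (D-1), 122 (A-2), 120 (C-1), 120 (D-2), 118 (B-1)
Next rejected bid: €114 (not a price — pay-as-bid).
Allocation: A 2, B 1, C 1, D 2.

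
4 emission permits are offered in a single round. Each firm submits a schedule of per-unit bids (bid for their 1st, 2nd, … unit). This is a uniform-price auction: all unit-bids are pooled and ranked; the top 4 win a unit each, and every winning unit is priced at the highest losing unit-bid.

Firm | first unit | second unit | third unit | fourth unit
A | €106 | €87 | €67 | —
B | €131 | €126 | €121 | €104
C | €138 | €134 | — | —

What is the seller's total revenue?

Total revenue: €484

Merging the schedules and taking the best 4: 138 (C-1), 134 (C-2), 131 (B-1), 126 (B-2)
The (k+1)-th unit-bid is €121.
Allocation: B 2, C 2. Every unit priced at €121.
Revenue = 4 × 121 = €484.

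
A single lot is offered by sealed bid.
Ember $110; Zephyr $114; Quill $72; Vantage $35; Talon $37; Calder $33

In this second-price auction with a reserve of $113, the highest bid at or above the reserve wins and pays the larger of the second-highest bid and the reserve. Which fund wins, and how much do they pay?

Zephyr pays $113

Sorting bids: 114 (Zephyr) > 110 (Ember) > 72 (Quill) > 37 (Talon) > 35 (Vantage) > 33 (Calder)
Zephyr has the top bid at or above the reserve ($114).
max(second-highest $110, reserve $113) = $113.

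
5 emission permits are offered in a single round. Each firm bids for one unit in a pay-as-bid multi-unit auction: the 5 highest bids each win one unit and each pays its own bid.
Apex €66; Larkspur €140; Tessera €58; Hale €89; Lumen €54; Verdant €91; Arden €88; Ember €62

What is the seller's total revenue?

Total revenue: €474

Bids ranked high→low: 140 (Larkspur), 91 (Verdant), 89 (Hale), 88 (Arden), 66 (Apex), 62 (Ember), 58 (Tessera), …
Top 5: Larkspur, Verdant, Hale, Arden, Apex.
Total revenue = 140 + 91 + 89 + 88 + 66 = €474.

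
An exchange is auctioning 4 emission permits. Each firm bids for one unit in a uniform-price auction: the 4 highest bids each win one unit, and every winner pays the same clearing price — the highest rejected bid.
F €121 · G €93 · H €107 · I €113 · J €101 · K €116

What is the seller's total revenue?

Bids ranked high→low: 121 (F), 116 (K), 113 (I), 107 (H), 101 (J), 93 (G)
The 4 highest are F, K, I, H.
First losing bid is J's €101, which sets the uniform price.
Total revenue = 4 × €101 = €404.

Total revenue: €404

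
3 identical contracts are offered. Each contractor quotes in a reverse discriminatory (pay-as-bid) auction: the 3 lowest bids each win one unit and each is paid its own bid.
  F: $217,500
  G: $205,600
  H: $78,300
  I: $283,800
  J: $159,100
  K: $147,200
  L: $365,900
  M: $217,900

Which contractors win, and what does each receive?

Bids ranked low→high: 78,300 (H), 147,200 (K), 159,100 (J), 205,600 (G), 217,500 (F), …
The 3 lowest are H, K, J.
Each winner is paid its own bid: H $78,300, K $147,200, J $159,100.

H $78,300, K $147,200, J $159,100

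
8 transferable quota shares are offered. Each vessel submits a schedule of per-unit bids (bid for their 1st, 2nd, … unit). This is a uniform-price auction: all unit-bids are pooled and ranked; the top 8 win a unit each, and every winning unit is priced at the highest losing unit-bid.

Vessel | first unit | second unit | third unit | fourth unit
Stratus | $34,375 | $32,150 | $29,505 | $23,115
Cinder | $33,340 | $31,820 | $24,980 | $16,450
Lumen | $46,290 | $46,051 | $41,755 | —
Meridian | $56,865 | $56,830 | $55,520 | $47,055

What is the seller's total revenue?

Pooled unit-bids ranked (top 8): 56,865 (Meridian-1), 56,830 (Meridian-2), 55,520 (Meridian-3), 47,055 (Meridian-4), 46,290 (Lumen-1), 46,051 (Lumen-2), 41,755 (Lumen-3), 34,375 (Stratus-1)
The (k+1)-th unit-bid is $33,340.
Allocation: Lumen 3, Meridian 4, Stratus 1. Every unit priced at $33,340.
Revenue = 8 × 33,340 = $266,720.

Total revenue: $266,720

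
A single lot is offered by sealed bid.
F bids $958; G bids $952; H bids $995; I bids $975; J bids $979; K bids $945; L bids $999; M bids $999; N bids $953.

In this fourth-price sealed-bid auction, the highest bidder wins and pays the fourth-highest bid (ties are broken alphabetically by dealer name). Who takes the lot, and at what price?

Rule: the highest bidder wins and pays the fourth-highest bid.
Sorting bids: 999 (L) > 999 (M) > 995 (H) > 979 (J) > 975 (I) > 958 (F) > …
Tie at $999 → L wins by tie-break.
L wins; payment is bid #4 in the ranking = $979.

L pays $979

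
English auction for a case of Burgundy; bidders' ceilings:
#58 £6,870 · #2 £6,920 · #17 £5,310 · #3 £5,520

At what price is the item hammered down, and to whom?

#2 wins at £6,870

Rule: the price rises until one bidder remains; the winner pays the price at which the last rival dropped out.
Limits ranked: 6,920 (#2) > 6,870 (#58) > 5,520 (#3) > 5,310 (#17)
Bidding ends when #58 exits at £6,870; #2 takes it.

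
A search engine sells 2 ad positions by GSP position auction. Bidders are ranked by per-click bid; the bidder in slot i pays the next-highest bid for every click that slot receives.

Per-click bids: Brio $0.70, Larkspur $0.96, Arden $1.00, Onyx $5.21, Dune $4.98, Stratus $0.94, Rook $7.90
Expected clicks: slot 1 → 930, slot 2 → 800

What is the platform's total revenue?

Per-click bids in order: $7.90 (Rook) > $5.21 (Onyx) > $4.98 (Dune) > …
Slot 1: Rook pays $5.21 × 930 = $4845.30
Slot 2: Onyx pays $4.98 × 800 = $3984.00
Total = $8829.30

Total revenue: $8829.30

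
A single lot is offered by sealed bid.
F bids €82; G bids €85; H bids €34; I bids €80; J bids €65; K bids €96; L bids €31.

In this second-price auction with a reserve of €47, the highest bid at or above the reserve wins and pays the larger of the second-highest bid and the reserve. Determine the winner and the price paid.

Second-price auction with a reserve of €47: the highest bid at or above the reserve wins and pays the larger of the second-highest bid and the reserve.
Bids ranked: 96 (K) > 85 (G) > 82 (F) > 80 (I) > 65 (J) > 34 (H) > …
Highest eligible bid: K at €96.
max(second-highest €85, reserve €47) = €85; the reserve does not bind.

K pays €85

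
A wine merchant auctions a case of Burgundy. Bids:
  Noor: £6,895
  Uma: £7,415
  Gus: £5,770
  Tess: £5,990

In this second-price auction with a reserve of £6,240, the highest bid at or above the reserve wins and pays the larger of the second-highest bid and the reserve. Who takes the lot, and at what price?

Uma pays £6,895

Bids in order: 7,415 (Uma) > 6,895 (Noor) > 5,990 (Tess) > 5,770 (Gus)
Highest eligible bid: Uma at £7,415.
max(second-highest £6,895, reserve £6,240) = £6,895; the reserve does not bind.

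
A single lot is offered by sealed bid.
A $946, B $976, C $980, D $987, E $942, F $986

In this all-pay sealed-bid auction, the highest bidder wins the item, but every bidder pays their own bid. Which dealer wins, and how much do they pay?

Bids ranked: 987 (D) > 986 (F) > 980 (C) > 976 (B) > 946 (A) > 942 (E)
D wins with the top bid; all bids are sunk regardless.

D pays $987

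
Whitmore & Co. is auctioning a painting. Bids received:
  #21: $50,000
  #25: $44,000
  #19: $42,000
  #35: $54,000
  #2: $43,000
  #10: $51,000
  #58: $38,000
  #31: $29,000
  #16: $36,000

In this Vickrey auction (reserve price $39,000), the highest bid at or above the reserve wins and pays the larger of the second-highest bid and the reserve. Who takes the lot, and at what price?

#35 pays $51,000

Vickrey auction (reserve price $39,000): the highest bid at or above the reserve wins and pays the larger of the second-highest bid and the reserve.
Bids in order: 54,000 (#35) > 51,000 (#10) > 50,000 (#21) > 44,000 (#25) > 43,000 (#2) > 42,000 (#19) > …
#35 has the top bid at or above the reserve ($54,000).
max(second-highest $51,000, reserve $39,000) = $51,000; the reserve does not bind.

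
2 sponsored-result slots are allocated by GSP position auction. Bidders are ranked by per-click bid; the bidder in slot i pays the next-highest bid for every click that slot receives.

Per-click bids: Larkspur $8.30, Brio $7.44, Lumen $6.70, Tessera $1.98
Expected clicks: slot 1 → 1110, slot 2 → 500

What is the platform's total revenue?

Ranked by bid: $8.30 (Larkspur) > $7.44 (Brio) > $6.70 (Lumen) > …
Slot 1: Larkspur pays $7.44 × 1110 = $8258.40
Slot 2: Brio pays $6.70 × 500 = $3350.00
Total = $11608.40

Total revenue: $11608.40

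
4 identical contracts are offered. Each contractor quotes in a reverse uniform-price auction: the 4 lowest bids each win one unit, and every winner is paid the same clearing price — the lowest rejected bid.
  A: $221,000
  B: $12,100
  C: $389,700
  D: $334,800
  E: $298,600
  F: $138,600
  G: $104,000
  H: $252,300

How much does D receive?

D is paid $0

Sorting: 12,100 (B), 104,000 (G), 138,600 (F), 221,000 (A), 252,300 (H), 298,600 (E), …
The 4 lowest are B, G, F, A.
First losing bid is H's $252,300, which sets the uniform price.
D does not win → is paid $0.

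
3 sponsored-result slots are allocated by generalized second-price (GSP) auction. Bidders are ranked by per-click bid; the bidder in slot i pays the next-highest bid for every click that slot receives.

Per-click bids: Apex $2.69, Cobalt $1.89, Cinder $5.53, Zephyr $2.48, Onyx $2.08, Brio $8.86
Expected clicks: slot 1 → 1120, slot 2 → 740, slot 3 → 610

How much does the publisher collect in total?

Total revenue: $9697.00

Sorting advertisers: $8.86 (Brio) > $5.53 (Cinder) > $2.69 (Apex) > $2.48 (Zephyr) > …
Slot 1: Brio pays $5.53 × 1120 = $6193.60
Slot 2: Cinder pays $2.69 × 740 = $1990.60
Slot 3: Apex pays $2.48 × 610 = $1512.80
Total = $9697.00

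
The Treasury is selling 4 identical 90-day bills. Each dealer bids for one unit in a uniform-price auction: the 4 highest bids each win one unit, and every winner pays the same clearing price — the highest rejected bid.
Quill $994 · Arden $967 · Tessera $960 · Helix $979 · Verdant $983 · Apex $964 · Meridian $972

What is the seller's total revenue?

Total revenue: $3,868

Bids ranked high→low: 994 (Quill), 983 (Verdant), 979 (Helix), 972 (Meridian), 967 (Arden), 964 (Apex), …
Top 4: Quill, Verdant, Helix, Meridian.
Highest unsuccessful bid: $967 → clearing price.
Total revenue = 4 × $967 = $3,868.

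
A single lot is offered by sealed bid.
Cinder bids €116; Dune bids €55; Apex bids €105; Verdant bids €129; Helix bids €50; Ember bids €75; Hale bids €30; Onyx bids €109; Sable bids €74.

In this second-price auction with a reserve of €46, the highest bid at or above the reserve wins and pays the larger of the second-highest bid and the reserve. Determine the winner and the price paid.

Bids ranked: 129 (Verdant) > 116 (Cinder) > 109 (Onyx) > 105 (Apex) > 75 (Ember) > 74 (Sable) > …
Verdant has the top bid at or above the reserve (€129).
Second-highest bid €116 exceeds the reserve €46 → payment €116.

Verdant pays €116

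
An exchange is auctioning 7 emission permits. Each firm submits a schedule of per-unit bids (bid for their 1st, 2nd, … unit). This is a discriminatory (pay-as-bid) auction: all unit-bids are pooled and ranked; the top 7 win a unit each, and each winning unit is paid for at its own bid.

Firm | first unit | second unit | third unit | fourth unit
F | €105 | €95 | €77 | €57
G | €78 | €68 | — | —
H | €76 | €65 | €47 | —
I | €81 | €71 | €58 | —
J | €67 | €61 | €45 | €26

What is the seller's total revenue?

Total revenue: €583

All unit-bids, highest first — top 7: 105 (F-1), 95 (F-2), 81 (I-1), 78 (G-1), 77 (F-3), 76 (H-1), 71 (I-2)
Next rejected bid: €68 (not a price — pay-as-bid).
Each winning unit pays its own bid.
Revenue = 105 + 95 + 81 + 78 + 77 + 76 + 71 = €583.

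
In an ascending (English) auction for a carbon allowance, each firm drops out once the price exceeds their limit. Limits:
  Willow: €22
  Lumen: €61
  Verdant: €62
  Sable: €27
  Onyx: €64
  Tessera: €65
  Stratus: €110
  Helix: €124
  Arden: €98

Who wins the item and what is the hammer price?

Helix wins at €110

Sorting limits: 124 (Helix) > 110 (Stratus) > 98 (Arden) > 65 (Tessera) > 64 (Onyx) > 62 (Verdant) > …
Stratus is the last rival to drop out, at €110; Helix remains and wins at that price.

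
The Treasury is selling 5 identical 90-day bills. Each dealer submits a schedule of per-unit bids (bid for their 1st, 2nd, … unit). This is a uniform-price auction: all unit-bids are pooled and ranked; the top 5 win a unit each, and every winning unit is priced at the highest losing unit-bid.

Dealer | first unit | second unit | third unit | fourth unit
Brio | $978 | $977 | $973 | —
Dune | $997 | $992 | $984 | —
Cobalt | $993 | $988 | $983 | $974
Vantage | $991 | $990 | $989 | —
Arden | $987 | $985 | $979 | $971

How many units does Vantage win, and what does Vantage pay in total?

All unit-bids, highest first — top 5: 997 (Dune-1), 993 (Cobalt-1), 992 (Dune-2), 991 (Vantage-1), 990 (Vantage-2)
Highest rejected unit-bid = $989.
Vantage wins 2 unit(s) at $989 each.

Vantage: 2 units, pays $1,978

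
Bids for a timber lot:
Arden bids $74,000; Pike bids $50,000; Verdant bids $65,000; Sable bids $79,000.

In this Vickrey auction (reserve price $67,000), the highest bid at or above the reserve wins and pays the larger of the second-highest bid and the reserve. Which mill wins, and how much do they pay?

Bids in order: 79,000 (Sable) > 74,000 (Arden) > 65,000 (Verdant) > 50,000 (Pike)
Highest eligible bid: Sable at $79,000.
max(second-highest $74,000, reserve $67,000) = $74,000; the reserve does not bind.

Sable pays $74,000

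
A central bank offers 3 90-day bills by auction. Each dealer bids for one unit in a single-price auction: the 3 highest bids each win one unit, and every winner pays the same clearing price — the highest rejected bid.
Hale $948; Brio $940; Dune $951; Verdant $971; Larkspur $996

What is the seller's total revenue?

Total revenue: $2,844

Bids ranked high→low: 996 (Larkspur), 971 (Verdant), 951 (Dune), 948 (Hale), 940 (Brio)
Winners (3 units): Larkspur, Verdant, Dune.
First losing bid is Hale's $948, which sets the uniform price.
Total revenue = 3 × $948 = $2,844.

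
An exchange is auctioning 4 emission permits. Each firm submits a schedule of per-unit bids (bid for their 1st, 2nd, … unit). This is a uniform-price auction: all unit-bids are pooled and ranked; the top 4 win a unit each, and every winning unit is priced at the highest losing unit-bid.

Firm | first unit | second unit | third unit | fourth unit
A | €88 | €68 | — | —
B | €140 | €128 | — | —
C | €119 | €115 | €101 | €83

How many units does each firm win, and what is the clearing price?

B 2, C 2; clearing price €101

Pooled unit-bids ranked (top 4): 140 (B-1), 128 (B-2), 119 (C-1), 115 (C-2)
The (k+1)-th unit-bid is €101.
Allocation: B 2, C 2.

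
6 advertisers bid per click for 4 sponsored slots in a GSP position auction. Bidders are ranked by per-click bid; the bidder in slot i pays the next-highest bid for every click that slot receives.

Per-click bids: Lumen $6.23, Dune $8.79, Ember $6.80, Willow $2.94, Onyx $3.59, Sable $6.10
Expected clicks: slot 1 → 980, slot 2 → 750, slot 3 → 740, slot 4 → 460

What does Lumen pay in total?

Lumen pays $4514.00

Sorting advertisers: $8.79 (Dune) > $6.80 (Ember) > $6.23 (Lumen) > $6.10 (Sable) > $3.59 (Onyx) > …
Lumen holds slot 3 → pays next bid $6.10 × 740 clicks = $4514.00.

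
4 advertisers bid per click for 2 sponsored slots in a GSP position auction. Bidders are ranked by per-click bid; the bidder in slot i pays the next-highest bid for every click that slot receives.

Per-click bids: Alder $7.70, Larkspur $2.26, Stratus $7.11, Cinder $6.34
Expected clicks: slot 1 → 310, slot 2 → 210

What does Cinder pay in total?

Per-click bids in order: $7.70 (Alder) > $7.11 (Stratus) > $6.34 (Cinder) > …
Cinder ranks below slot 2 → no slot, pays nothing.

Cinder pays $0.00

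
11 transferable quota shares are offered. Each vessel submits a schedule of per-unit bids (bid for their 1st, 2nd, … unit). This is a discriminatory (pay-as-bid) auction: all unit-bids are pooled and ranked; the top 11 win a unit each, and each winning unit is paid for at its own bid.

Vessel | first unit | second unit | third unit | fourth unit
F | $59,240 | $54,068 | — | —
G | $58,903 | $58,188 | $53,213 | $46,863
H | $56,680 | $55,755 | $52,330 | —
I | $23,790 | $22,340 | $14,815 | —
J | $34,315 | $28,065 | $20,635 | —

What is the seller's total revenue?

Pooled unit-bids ranked (top 11): 59,240 (F-1), 58,903 (G-1), 58,188 (G-2), 56,680 (H-1), 55,755 (H-2), 54,068 (F-2), 53,213 (G-3), 52,330 (H-3), 46,863 (G-4), 34,315 (J-1), 28,065 (J-2)
Next rejected bid: $23,790 (not a price — pay-as-bid).
Each winning unit pays its own bid.
Revenue = 59,240 + 58,903 + 58,188 + 56,680 + 55,755 + 54,068 + 53,213 + 52,330 + 46,863 + 34,315 + 28,065 = $557,620.

Total revenue: $557,620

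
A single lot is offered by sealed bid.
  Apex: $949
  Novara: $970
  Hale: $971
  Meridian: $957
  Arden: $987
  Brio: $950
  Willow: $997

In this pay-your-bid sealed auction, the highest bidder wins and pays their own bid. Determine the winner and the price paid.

Sorting bids: 997 (Willow) > 987 (Arden) > 971 (Hale) > 970 (Novara) > 957 (Meridian) > 950 (Brio) > …
Willow is highest → pays own bid, $997.

Willow pays $997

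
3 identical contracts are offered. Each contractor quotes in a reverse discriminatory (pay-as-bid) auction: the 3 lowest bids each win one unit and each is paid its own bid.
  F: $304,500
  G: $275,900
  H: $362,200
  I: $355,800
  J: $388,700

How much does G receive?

Ordering the bids: 275,900 (G), 304,500 (F), 355,800 (I), 362,200 (H), 388,700 (J)
Lowest 3: G, F, I.
G wins → own bid $275,900.

G is paid $275,900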